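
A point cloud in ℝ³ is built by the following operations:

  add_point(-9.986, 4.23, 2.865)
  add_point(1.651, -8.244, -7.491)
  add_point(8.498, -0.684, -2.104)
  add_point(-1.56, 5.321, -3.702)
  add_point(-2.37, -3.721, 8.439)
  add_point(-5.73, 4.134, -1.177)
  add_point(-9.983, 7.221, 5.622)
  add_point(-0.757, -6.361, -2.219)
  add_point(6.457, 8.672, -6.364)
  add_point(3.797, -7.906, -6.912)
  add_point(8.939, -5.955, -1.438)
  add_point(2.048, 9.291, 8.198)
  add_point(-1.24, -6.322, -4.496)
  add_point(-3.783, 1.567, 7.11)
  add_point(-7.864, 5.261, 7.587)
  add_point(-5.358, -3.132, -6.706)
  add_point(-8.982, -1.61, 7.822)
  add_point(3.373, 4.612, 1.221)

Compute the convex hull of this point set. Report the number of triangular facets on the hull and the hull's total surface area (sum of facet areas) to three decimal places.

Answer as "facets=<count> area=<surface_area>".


14 of the 18 inputs are extreme points: [0, 1, 2, 3, 4, 5, 6, 8, 9, 10, 11, 14, 15, 16].

Facet areas (half cross-product norm):
  f1: (p4, p11, p10) → 103.6650
  f2: (p2, p11, p10) → 34.1634
  f3: (p2, p8, p10) → 8.7672
  f4: (p2, p8, p11) → 76.2216
  f5: (p16, p4, p11) → 47.8776
  f6: (p16, p14, p11) → 31.9393
  f7: (p1, p4, p10) → 73.4561
  f8: (p1, p16, p4) → 57.8966
  f9: (p6, p14, p11) → 17.2907
  f10: (p6, p8, p11) → 94.7256
  f11: (p6, p16, p0) → 15.5981
  f12: (p6, p16, p14) → 10.6995
  f13: (p6, p3, p8) → 38.5510
  f14: (p9, p8, p10) → 60.3923
  f15: (p9, p1, p10) → 4.5670
  f16: (p9, p1, p8) → 17.9671
  f17: (p5, p6, p0) → 10.4863
  f18: (p5, p6, p3) → 14.8584
  f19: (p15, p16, p0) → 49.9516
  f20: (p15, p1, p16) → 61.6416
  f21: (p15, p5, p0) → 23.8273
  f22: (p15, p5, p3) → 22.6640
  f23: (p15, p3, p8) → 36.2607
  f24: (p15, p1, p8) → 71.9021
Σ area = 985.370

Euler: V−E+F = 14−36+24 = 2.

facets=24 area=985.370


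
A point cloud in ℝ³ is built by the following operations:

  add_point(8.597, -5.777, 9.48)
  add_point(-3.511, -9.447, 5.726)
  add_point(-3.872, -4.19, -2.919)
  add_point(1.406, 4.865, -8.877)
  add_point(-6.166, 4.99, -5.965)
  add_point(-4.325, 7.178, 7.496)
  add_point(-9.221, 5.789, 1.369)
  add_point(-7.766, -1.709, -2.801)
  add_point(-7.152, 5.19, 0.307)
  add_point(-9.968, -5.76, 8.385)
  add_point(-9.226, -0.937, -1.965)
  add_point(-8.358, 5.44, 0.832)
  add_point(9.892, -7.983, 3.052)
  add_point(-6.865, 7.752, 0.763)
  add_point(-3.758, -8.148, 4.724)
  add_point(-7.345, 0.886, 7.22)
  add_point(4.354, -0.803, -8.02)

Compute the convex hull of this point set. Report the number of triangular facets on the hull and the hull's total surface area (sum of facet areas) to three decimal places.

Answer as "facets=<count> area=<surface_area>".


Hull vertices (13/17): indices [0, 1, 2, 3, 4, 5, 6, 7, 9, 10, 12, 13, 16].

Area of each hull facet:
  f1: (p5, p3, p13) → 42.0065
  f2: (p0, p5, p9) → 120.8864
  f3: (p0, p3, p12) → 64.7370
  f4: (p0, p5, p3) → 157.0272
  f5: (p1, p2, p12) → 68.3585
  f6: (p1, p0, p9) → 44.3616
  f7: (p1, p0, p12) → 44.8949
  f8: (p16, p3, p12) → 31.9628
  f9: (p16, p2, p12) → 71.2316
  f10: (p7, p1, p9) → 45.5129
  f11: (p7, p10, p9) → 10.1550
  f12: (p7, p1, p2) → 22.3960
  f13: (p7, p16, p2) → 20.3481
  f14: (p4, p3, p13) → 26.8221
  f15: (p4, p7, p10) → 7.0144
  f16: (p4, p16, p3) → 24.0502
  f17: (p4, p7, p16) → 45.5214
  f18: (p6, p4, p13) → 11.4186
  f19: (p6, p4, p10) → 26.0022
  f20: (p6, p10, p9) → 42.9375
  f21: (p6, p5, p9) → 52.6248
  f22: (p6, p5, p13) → 11.2763
Σ area = 991.546

Euler characteristic 13−33+22 = 2 ✓

facets=22 area=991.546


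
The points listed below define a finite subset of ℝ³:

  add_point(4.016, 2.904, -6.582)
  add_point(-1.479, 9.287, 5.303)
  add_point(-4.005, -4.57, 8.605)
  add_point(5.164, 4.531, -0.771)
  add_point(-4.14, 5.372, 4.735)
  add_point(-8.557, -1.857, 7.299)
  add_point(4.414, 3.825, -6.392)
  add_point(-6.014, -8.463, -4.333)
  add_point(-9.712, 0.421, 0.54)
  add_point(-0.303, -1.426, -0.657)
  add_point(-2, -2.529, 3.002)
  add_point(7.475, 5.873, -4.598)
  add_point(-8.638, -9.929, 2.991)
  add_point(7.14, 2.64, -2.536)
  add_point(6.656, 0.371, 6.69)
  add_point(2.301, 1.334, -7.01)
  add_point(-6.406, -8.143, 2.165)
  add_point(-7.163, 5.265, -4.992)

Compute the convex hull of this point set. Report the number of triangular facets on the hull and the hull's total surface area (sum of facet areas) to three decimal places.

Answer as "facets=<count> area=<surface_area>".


Extreme-point indices: [0, 1, 2, 5, 6, 7, 8, 11, 12, 13, 14, 15, 17] — 13 of 18 on the boundary.

Facet areas (half cross-product norm):
  f1: (p14, p1, p11) → 70.7177
  f2: (p7, p12, p8) → 39.5105
  f3: (p7, p14, p12) → 73.1012
  f4: (p5, p12, p8) → 32.6106
  f5: (p5, p1, p8) → 45.7287
  f6: (p17, p7, p8) → 41.8398
  f7: (p17, p1, p8) → 46.9771
  f8: (p17, p1, p11) → 79.2670
  f9: (p13, p14, p11) → 12.6244
  f10: (p13, p7, p14) → 81.9815
  f11: (p2, p14, p12) → 42.8351
  f12: (p2, p5, p12) → 23.6689
  f13: (p2, p14, p1) → 69.4958
  f14: (p2, p5, p1) → 36.4339
  f15: (p15, p17, p7) → 64.6478
  f16: (p15, p13, p7) → 39.0233
  f17: (p6, p17, p11) → 18.8309
  f18: (p6, p15, p17) → 16.7736
  f19: (p0, p13, p11) → 8.9688
  f20: (p0, p15, p13) → 5.0468
  f21: (p0, p6, p11) → 1.1863
  f22: (p0, p6, p15) → 0.4860
Σ area = 851.756

Euler: V−E+F = 13−33+22 = 2.

facets=22 area=851.756


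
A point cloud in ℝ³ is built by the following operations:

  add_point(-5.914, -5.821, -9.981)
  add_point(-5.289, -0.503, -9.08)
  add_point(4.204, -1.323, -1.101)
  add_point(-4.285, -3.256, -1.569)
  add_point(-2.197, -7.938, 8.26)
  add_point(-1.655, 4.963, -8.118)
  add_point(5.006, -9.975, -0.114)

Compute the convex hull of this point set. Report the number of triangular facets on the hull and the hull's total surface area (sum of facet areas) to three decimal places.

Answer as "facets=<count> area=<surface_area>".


facets=10 area=447.504

7 of the 7 inputs are extreme points: [0, 1, 2, 3, 4, 5, 6].

Triangle areas on the boundary:
  f1: (p5, p6, p0) → 89.2280
  f2: (p4, p6, p0) → 85.8527
  f3: (p2, p5, p6) → 35.5493
  f4: (p2, p4, p6) → 48.5249
  f5: (p2, p4, p5) → 63.9275
  f6: (p1, p5, p0) → 8.0667
  f7: (p3, p4, p5) → 35.1539
  f8: (p3, p1, p5) → 26.6610
  f9: (p3, p4, p0) → 32.9532
  f10: (p3, p1, p0) → 21.5870
Σ area = 447.504

Euler characteristic 7−15+10 = 2 ✓


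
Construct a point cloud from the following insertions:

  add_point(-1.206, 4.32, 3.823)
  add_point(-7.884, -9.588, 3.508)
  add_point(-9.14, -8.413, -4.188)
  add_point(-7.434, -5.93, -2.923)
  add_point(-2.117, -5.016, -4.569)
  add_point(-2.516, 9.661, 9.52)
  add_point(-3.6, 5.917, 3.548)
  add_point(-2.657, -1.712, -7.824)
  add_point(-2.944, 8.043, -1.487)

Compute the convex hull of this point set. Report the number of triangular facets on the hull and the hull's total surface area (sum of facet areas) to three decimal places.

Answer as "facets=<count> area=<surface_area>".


facets=10 area=492.171

Hull vertices (7/9): indices [0, 1, 2, 4, 5, 7, 8].

Triangle areas on the boundary:
  f1: (p1, p5, p2) → 80.8664
  f2: (p1, p5, p0) → 50.9827
  f3: (p8, p5, p2) → 94.5359
  f4: (p8, p5, p0) → 26.2718
  f5: (p7, p8, p2) → 54.5967
  f6: (p7, p8, p0) → 39.0303
  f7: (p4, p1, p2) → 30.7824
  f8: (p4, p7, p2) → 17.7126
  f9: (p4, p1, p0) → 68.0460
  f10: (p4, p7, p0) → 29.3459
Σ area = 492.171

Euler characteristic 7−15+10 = 2 ✓


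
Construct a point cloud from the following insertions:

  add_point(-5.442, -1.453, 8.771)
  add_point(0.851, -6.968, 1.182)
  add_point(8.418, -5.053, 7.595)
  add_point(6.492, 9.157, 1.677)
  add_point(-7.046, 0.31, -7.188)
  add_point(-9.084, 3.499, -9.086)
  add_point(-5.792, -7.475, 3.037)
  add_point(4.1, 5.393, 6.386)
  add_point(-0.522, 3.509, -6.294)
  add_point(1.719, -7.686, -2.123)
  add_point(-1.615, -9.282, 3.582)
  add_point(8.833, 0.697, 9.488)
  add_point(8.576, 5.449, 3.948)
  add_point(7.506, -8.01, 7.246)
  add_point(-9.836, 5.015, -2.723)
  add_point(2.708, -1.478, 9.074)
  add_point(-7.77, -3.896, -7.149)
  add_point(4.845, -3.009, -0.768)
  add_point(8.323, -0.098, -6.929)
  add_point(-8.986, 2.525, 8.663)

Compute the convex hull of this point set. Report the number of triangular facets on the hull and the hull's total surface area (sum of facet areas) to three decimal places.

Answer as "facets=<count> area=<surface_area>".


facets=30 area=1135.550

17 of the 20 inputs are extreme points: [0, 2, 3, 5, 6, 7, 8, 9, 10, 11, 12, 13, 14, 15, 16, 18, 19].

Per-facet area ½‖(b−a)×(c−a)‖:
  f1: (p3, p5, p14) → 56.2512
  f2: (p3, p19, p14) → 98.1266
  f3: (p0, p19, p11) → 32.2436
  f4: (p16, p5, p14) → 25.5353
  f5: (p16, p19, p14) → 57.8845
  f6: (p7, p19, p11) → 45.4725
  f7: (p7, p3, p11) → 21.4200
  f8: (p7, p3, p19) → 35.2753
  f9: (p15, p0, p11) → 8.9781
  f10: (p6, p16, p10) → 23.0209
  f11: (p6, p16, p19) → 64.9211
  f12: (p6, p0, p10) → 18.8124
  f13: (p6, p0, p19) → 19.2266
  f14: (p18, p16, p5) → 64.0509
  f15: (p8, p3, p5) → 35.1644
  f16: (p8, p18, p5) → 22.1838
  f17: (p8, p18, p3) → 54.5787
  f18: (p12, p3, p11) → 8.5927
  f19: (p12, p18, p11) → 41.2358
  f20: (p12, p18, p3) → 29.3505
  f21: (p13, p15, p11) → 26.0769
  f22: (p13, p0, p10) → 50.1741
  f23: (p13, p15, p0) → 27.8064
  f24: (p2, p18, p11) → 46.5565
  f25: (p2, p13, p11) → 2.8076
  f26: (p2, p13, p18) → 23.4181
  f27: (p9, p13, p10) → 33.1902
  f28: (p9, p13, p18) → 61.2357
  f29: (p9, p16, p10) → 38.6727
  f30: (p9, p18, p16) → 63.2867
Σ area = 1135.550

Check V−E+F: 17 − 45 + 30 = 2.


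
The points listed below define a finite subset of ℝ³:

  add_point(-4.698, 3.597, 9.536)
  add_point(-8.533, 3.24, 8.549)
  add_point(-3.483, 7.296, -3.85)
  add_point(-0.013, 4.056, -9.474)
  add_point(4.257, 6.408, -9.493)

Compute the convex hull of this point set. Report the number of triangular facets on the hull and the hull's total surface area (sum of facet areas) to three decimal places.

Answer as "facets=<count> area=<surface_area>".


facets=6 area=219.412

5 of the 5 inputs are extreme points: [0, 1, 2, 3, 4].

Triangle areas on the boundary:
  f1: (p0, p2, p1) → 27.4775
  f2: (p0, p2, p4) → 53.1900
  f3: (p3, p2, p1) → 35.7322
  f4: (p3, p2, p4) → 17.5640
  f5: (p3, p0, p1) → 38.9324
  f6: (p3, p0, p4) → 46.5161
Σ area = 219.412

Check V−E+F: 5 − 9 + 6 = 2.


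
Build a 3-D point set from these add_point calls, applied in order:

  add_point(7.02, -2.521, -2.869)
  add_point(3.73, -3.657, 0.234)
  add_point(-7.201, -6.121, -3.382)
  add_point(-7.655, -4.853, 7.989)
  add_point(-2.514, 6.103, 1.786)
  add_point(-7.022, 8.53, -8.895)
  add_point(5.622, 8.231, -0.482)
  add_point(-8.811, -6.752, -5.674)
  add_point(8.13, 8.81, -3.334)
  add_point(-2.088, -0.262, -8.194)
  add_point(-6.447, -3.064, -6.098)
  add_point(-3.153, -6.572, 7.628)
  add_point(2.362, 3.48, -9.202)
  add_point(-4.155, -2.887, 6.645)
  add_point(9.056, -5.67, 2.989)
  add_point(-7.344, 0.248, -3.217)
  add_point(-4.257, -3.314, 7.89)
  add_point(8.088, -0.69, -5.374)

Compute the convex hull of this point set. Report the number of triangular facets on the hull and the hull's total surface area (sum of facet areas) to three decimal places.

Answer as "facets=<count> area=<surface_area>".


Points on the hull: [3, 4, 5, 6, 7, 8, 9, 11, 12, 14, 16, 17] (12 of 18).

Facet areas (half cross-product norm):
  f1: (p5, p3, p7) → 108.6108
  f2: (p17, p14, p7) → 87.6349
  f3: (p17, p8, p14) → 45.0573
  f4: (p11, p14, p7) → 94.5550
  f5: (p11, p3, p7) → 33.4141
  f6: (p4, p5, p3) → 72.6167
  f7: (p12, p5, p8) → 50.6906
  f8: (p12, p17, p8) → 35.7925
  f9: (p16, p11, p3) → 6.4071
  f10: (p16, p4, p3) → 18.3993
  f11: (p16, p11, p14) → 21.8045
  f12: (p9, p17, p7) → 41.9402
  f13: (p9, p12, p17) → 23.5649
  f14: (p9, p5, p7) → 47.1930
  f15: (p9, p12, p5) → 29.2435
  f16: (p6, p8, p14) → 27.9139
  f17: (p6, p16, p14) → 101.3857
  f18: (p6, p16, p4) → 43.2286
  f19: (p6, p5, p8) → 28.9336
  f20: (p6, p4, p5) → 51.4555
Σ area = 969.842

Euler characteristic 12−30+20 = 2 ✓

facets=20 area=969.842


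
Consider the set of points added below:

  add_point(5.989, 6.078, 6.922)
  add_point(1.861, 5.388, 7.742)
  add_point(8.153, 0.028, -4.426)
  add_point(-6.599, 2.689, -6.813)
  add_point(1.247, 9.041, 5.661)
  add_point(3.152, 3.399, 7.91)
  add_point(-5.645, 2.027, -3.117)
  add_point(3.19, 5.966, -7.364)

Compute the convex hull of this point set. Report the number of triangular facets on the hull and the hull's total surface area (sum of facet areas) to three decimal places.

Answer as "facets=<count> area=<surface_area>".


facets=12 area=416.212

Points on the hull: [0, 1, 2, 3, 4, 5, 6, 7] (8 of 8).

Facet areas (half cross-product norm):
  f1: (p7, p2, p3) → 40.5164
  f2: (p7, p4, p3) → 69.4336
  f3: (p6, p2, p3) → 26.6929
  f4: (p6, p5, p2) → 84.4539
  f5: (p6, p4, p3) → 18.8819
  f6: (p0, p5, p2) → 26.2393
  f7: (p0, p7, p2) → 53.5623
  f8: (p0, p7, p4) → 38.7465
  f9: (p1, p6, p4) → 27.9587
  f10: (p1, p6, p5) → 16.0097
  f11: (p1, p0, p4) → 9.0205
  f12: (p1, p0, p5) → 4.6958
Σ area = 416.212

Check V−E+F: 8 − 18 + 12 = 2.


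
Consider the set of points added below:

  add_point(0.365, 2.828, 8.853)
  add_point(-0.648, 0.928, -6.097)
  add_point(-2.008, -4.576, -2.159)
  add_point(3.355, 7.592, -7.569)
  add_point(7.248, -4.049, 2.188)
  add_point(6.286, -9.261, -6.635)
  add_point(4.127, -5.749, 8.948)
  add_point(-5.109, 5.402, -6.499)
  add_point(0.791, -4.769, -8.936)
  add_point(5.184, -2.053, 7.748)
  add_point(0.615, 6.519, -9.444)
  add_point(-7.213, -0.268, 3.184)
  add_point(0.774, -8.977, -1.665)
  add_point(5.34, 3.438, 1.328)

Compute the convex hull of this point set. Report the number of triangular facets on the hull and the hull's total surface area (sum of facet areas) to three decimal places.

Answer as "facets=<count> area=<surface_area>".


facets=20 area=791.970

Points on the hull: [0, 3, 4, 5, 6, 7, 8, 9, 10, 11, 12, 13] (12 of 14).

Area of each hull facet:
  f1: (p5, p3, p4) → 79.3661
  f2: (p7, p0, p11) → 55.8233
  f3: (p7, p0, p3) → 71.6487
  f4: (p13, p3, p4) → 32.6159
  f5: (p13, p0, p3) → 34.0972
  f6: (p6, p5, p4) → 31.2092
  f7: (p6, p12, p5) → 39.2767
  f8: (p6, p0, p11) → 46.6149
  f9: (p6, p12, p11) → 69.1443
  f10: (p8, p12, p5) → 25.8152
  f11: (p8, p12, p11) → 53.6490
  f12: (p8, p7, p11) → 67.6852
  f13: (p9, p13, p0) → 27.7787
  f14: (p9, p6, p0) → 12.7255
  f15: (p9, p13, p4) → 23.2792
  f16: (p9, p6, p4) → 12.5784
  f17: (p10, p7, p3) → 9.8819
  f18: (p10, p8, p7) → 36.3306
  f19: (p10, p5, p3) → 29.5980
  f20: (p10, p8, p5) → 32.8518
Σ area = 791.970

Check V−E+F: 12 − 30 + 20 = 2.


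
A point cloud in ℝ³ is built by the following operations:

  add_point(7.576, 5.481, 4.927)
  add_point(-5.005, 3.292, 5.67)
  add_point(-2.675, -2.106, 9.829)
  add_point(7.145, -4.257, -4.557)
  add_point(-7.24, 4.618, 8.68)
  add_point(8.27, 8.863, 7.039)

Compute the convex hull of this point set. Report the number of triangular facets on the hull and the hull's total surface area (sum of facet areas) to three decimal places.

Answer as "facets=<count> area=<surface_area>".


Extreme-point indices: [0, 1, 2, 3, 4, 5] — 6 of 6 on the boundary.

Facet areas (half cross-product norm):
  f1: (p2, p5, p4) → 63.1908
  f2: (p1, p5, p4) → 27.2825
  f3: (p1, p3, p5) → 115.7483
  f4: (p1, p2, p4) → 14.3191
  f5: (p1, p2, p3) → 61.9133
  f6: (p0, p3, p5) → 6.9409
  f7: (p0, p2, p5) → 25.2739
  f8: (p0, p2, p3) → 91.5365
Σ area = 406.205

Check V−E+F: 6 − 12 + 8 = 2.

facets=8 area=406.205


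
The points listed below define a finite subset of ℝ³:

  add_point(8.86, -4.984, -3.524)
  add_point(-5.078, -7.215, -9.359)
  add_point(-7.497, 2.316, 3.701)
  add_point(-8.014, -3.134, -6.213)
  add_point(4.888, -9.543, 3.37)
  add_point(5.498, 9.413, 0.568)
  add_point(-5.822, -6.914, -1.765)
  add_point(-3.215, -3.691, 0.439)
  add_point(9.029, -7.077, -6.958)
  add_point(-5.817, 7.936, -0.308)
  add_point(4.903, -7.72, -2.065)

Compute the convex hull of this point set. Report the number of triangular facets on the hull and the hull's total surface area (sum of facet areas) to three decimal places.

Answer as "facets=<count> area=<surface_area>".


facets=14 area=807.078

Points on the hull: [0, 1, 2, 3, 4, 5, 6, 8, 9] (9 of 11).

Facet areas (half cross-product norm):
  f1: (p2, p4, p5) → 123.8111
  f2: (p1, p5, p8) → 131.3121
  f3: (p1, p4, p8) → 79.7628
  f4: (p0, p5, p8) → 21.2705
  f5: (p0, p4, p8) → 16.9058
  f6: (p0, p4, p5) → 69.2971
  f7: (p9, p2, p3) → 40.0195
  f8: (p9, p2, p5) → 38.8757
  f9: (p9, p1, p3) → 24.6102
  f10: (p9, p1, p5) → 100.4815
  f11: (p6, p1, p3) → 18.0659
  f12: (p6, p1, p4) → 43.9181
  f13: (p6, p2, p3) → 33.0899
  f14: (p6, p2, p4) → 65.6579
Σ area = 807.078

Euler: V−E+F = 9−21+14 = 2.


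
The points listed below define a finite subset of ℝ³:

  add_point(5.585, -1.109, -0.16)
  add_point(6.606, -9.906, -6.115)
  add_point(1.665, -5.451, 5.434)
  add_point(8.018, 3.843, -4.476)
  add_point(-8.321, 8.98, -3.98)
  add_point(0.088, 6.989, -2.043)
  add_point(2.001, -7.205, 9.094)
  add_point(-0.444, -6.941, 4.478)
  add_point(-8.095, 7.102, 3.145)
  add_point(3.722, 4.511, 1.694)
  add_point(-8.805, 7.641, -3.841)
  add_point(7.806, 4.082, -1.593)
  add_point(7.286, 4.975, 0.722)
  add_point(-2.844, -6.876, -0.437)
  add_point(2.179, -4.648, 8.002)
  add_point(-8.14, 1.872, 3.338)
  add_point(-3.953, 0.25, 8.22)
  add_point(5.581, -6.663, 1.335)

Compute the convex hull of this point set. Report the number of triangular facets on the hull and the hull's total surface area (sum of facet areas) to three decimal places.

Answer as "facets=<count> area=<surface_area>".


facets=26 area=833.090

Hull vertices (15/18): indices [1, 3, 4, 5, 6, 7, 8, 10, 11, 12, 13, 14, 15, 16, 17].

Area of each hull facet:
  f1: (p13, p1, p10) → 82.3854
  f2: (p13, p6, p1) → 61.0406
  f3: (p4, p1, p10) → 14.8291
  f4: (p4, p1, p3) → 116.7632
  f5: (p17, p6, p1) → 18.3781
  f6: (p7, p13, p6) → 0.7249
  f7: (p12, p17, p6) → 49.6879
  f8: (p5, p4, p3) → 19.4707
  f9: (p5, p12, p3) → 21.1241
  f10: (p8, p4, p10) → 4.9921
  f11: (p8, p5, p4) → 31.1612
  f12: (p8, p5, p12) → 31.4546
  f13: (p11, p17, p1) → 46.1926
  f14: (p11, p12, p17) → 14.3719
  f15: (p11, p1, p3) → 19.8141
  f16: (p11, p12, p3) → 1.1299
  f17: (p16, p8, p12) → 66.7815
  f18: (p14, p12, p6) → 7.2933
  f19: (p14, p16, p6) → 9.3961
  f20: (p14, p16, p12) → 50.9408
  f21: (p15, p7, p6) → 27.7630
  f22: (p15, p16, p6) → 24.1542
  f23: (p15, p7, p13) → 29.6969
  f24: (p15, p16, p8) → 16.7319
  f25: (p15, p13, p10) → 48.4982
  f26: (p15, p8, p10) → 18.3134
Σ area = 833.090

Euler characteristic 15−39+26 = 2 ✓


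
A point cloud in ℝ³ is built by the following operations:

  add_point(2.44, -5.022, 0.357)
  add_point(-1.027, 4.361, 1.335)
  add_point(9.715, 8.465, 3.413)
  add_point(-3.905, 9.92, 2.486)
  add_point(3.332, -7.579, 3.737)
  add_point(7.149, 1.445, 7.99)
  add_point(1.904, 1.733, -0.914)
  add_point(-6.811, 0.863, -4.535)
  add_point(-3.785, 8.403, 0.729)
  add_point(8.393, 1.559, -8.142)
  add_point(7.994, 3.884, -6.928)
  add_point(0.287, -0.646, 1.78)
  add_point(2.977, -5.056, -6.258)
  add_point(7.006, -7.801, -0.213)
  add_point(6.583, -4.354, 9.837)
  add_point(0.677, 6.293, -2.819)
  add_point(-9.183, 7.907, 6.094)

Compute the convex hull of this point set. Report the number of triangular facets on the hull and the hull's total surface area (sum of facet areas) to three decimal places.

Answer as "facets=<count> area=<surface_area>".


Hull vertices (13/17): indices [2, 3, 4, 5, 7, 8, 9, 10, 12, 13, 14, 15, 16].

Per-facet area ½‖(b−a)×(c−a)‖:
  f1: (p9, p13, p2) → 82.5394
  f2: (p14, p13, p2) → 77.2713
  f3: (p3, p2, p16) → 32.2601
  f4: (p7, p3, p16) → 39.4066
  f5: (p5, p2, p16) → 77.1772
  f6: (p5, p14, p16) → 51.6061
  f7: (p5, p14, p2) → 8.7734
  f8: (p10, p9, p2) → 10.1756
  f9: (p10, p3, p2) → 77.4180
  f10: (p10, p7, p9) → 20.2739
  f11: (p12, p9, p13) → 33.7732
  f12: (p12, p7, p9) → 49.9065
  f13: (p4, p14, p13) → 19.5601
  f14: (p4, p12, p13) → 20.5327
  f15: (p4, p12, p7) → 59.6545
  f16: (p4, p14, p16) → 75.5471
  f17: (p4, p7, p16) → 100.9782
  f18: (p15, p10, p3) → 12.6920
  f19: (p15, p10, p7) → 37.2317
  f20: (p8, p7, p3) → 4.8289
  f21: (p8, p15, p3) → 5.0057
  f22: (p8, p15, p7) → 27.4697
Σ area = 924.082

Euler: V−E+F = 13−33+22 = 2.

facets=22 area=924.082


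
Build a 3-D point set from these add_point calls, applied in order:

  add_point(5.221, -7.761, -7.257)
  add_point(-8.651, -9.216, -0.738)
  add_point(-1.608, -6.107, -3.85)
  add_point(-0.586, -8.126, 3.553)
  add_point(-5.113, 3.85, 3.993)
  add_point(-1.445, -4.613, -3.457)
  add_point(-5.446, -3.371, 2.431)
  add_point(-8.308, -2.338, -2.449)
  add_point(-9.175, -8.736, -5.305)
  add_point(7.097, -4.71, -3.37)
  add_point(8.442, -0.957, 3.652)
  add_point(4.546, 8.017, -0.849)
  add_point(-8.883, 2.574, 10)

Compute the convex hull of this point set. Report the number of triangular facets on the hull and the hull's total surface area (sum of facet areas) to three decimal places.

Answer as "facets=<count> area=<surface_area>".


10 of the 13 inputs are extreme points: [0, 1, 3, 4, 7, 8, 9, 10, 11, 12].

Area of each hull facet:
  f1: (p11, p12, p10) → 94.7921
  f2: (p0, p11, p8) → 124.0293
  f3: (p3, p12, p10) → 86.4357
  f4: (p3, p0, p10) → 65.4176
  f5: (p7, p12, p8) → 33.6290
  f6: (p7, p11, p8) → 41.8002
  f7: (p9, p11, p10) → 43.4498
  f8: (p9, p0, p10) → 5.4426
  f9: (p9, p0, p11) → 27.2130
  f10: (p1, p0, p8) → 33.6362
  f11: (p1, p3, p0) → 56.4716
  f12: (p1, p12, p8) → 29.8430
  f13: (p1, p3, p12) → 67.5926
  f14: (p4, p11, p12) → 22.0699
  f15: (p4, p7, p12) → 32.8687
  f16: (p4, p7, p11) → 53.4355
Σ area = 818.127

Euler: V−E+F = 10−24+16 = 2.

facets=16 area=818.127


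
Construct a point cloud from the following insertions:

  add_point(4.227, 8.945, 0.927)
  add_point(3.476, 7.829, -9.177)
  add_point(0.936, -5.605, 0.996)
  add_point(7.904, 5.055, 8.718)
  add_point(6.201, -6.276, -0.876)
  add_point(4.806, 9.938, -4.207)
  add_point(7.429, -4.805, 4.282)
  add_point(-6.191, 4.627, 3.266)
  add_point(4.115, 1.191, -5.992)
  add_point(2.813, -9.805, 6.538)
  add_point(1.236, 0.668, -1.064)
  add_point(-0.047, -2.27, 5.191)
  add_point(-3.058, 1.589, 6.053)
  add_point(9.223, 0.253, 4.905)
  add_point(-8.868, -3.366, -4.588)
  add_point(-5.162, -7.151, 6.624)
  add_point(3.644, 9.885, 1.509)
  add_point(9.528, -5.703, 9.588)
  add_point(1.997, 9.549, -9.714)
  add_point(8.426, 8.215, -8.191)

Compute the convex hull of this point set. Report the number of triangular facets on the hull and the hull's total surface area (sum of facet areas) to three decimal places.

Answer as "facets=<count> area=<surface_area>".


15 of the 20 inputs are extreme points: [1, 3, 4, 5, 7, 8, 9, 12, 13, 14, 15, 16, 17, 18, 19].

Facet areas (half cross-product norm):
  f1: (p7, p18, p14) → 90.5869
  f2: (p15, p7, p14) → 62.8976
  f3: (p3, p15, p17) → 81.9848
  f4: (p8, p4, p14) → 63.8467
  f5: (p13, p3, p17) → 23.1170
  f6: (p9, p4, p17) → 36.7617
  f7: (p9, p15, p17) → 28.4333
  f8: (p9, p4, p14) → 69.8132
  f9: (p9, p15, p14) → 48.4028
  f10: (p16, p3, p7) → 54.5344
  f11: (p16, p18, p5) → 11.2989
  f12: (p16, p7, p18) → 64.0537
  f13: (p12, p15, p7) → 20.6827
  f14: (p12, p3, p7) → 26.2604
  f15: (p12, p3, p15) → 46.4070
  f16: (p1, p18, p14) → 20.0720
  f17: (p1, p8, p14) → 49.3697
  f18: (p19, p18, p5) → 16.3624
  f19: (p19, p1, p18) → 4.6797
  f20: (p19, p13, p3) → 47.8330
  f21: (p19, p16, p5) → 9.5396
  f22: (p19, p16, p3) → 48.6529
  f23: (p19, p4, p17) → 84.7823
  f24: (p19, p13, p17) → 20.3903
  f25: (p19, p8, p4) → 28.6567
  f26: (p19, p1, p8) → 18.6109
Σ area = 1078.031

Euler characteristic 15−39+26 = 2 ✓

facets=26 area=1078.031


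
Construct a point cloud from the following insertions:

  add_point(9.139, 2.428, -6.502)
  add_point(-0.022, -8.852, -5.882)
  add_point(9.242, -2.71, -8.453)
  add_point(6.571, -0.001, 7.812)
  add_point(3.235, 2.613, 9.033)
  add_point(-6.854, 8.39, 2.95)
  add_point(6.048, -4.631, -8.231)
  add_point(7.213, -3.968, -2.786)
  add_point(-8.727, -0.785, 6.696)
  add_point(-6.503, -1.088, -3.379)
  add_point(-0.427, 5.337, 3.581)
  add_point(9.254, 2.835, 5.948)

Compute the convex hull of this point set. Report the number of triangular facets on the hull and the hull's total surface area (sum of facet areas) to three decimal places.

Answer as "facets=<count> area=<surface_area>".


Points on the hull: [0, 1, 2, 3, 4, 5, 6, 7, 8, 9, 11] (11 of 12).

Per-facet area ½‖(b−a)×(c−a)‖:
  f1: (p0, p5, p11) → 106.1662
  f2: (p3, p1, p8) → 120.2282
  f3: (p9, p1, p8) → 49.5037
  f4: (p9, p5, p8) → 48.2361
  f5: (p9, p0, p5) → 93.0329
  f6: (p7, p3, p11) → 23.9780
  f7: (p7, p3, p1) → 46.7980
  f8: (p4, p5, p11) → 39.4640
  f9: (p4, p3, p11) → 9.3479
  f10: (p4, p5, p8) → 59.7408
  f11: (p4, p3, p8) → 24.0874
  f12: (p6, p9, p1) → 39.9294
  f13: (p2, p9, p0) → 44.5924
  f14: (p2, p6, p9) → 19.4858
  f15: (p2, p0, p11) → 31.5976
  f16: (p2, p7, p11) → 29.3181
  f17: (p2, p7, p1) → 28.4302
  f18: (p2, p6, p1) → 3.6738
Σ area = 817.611

Euler: V−E+F = 11−27+18 = 2.

facets=18 area=817.611


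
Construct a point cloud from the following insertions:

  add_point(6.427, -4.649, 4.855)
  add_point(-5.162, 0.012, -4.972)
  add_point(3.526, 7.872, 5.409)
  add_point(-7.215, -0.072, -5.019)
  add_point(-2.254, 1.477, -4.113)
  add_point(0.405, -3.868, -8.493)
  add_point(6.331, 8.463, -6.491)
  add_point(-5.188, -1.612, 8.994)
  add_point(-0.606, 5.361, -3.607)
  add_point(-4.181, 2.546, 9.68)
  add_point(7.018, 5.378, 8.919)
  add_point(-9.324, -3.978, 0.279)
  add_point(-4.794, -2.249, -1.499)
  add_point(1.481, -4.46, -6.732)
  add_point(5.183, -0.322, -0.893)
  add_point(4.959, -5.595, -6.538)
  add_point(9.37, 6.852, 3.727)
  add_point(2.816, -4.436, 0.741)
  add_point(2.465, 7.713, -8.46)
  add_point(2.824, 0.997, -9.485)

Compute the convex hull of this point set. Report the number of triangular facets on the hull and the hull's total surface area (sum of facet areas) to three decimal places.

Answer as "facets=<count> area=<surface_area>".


14 of the 20 inputs are extreme points: [0, 2, 3, 5, 6, 7, 8, 9, 10, 11, 15, 16, 18, 19].

Per-facet area ½‖(b−a)×(c−a)‖:
  f1: (p6, p15, p16) → 75.6092
  f2: (p0, p15, p11) → 86.9376
  f3: (p0, p15, p16) → 68.7144
  f4: (p2, p6, p16) → 33.2216
  f5: (p19, p6, p15) → 28.6496
  f6: (p10, p0, p16) → 31.8008
  f7: (p10, p2, p16) → 14.8152
  f8: (p18, p2, p6) → 26.2535
  f9: (p18, p19, p6) → 14.7065
  f10: (p18, p3, p19) → 37.5487
  f11: (p5, p19, p15) → 14.4890
  f12: (p5, p3, p19) → 25.3340
  f13: (p5, p15, p11) → 31.6213
  f14: (p5, p3, p11) → 30.2193
  f15: (p9, p10, p2) → 28.5313
  f16: (p9, p3, p11) → 42.8297
  f17: (p9, p18, p2) → 67.0653
  f18: (p7, p0, p11) → 63.0211
  f19: (p7, p9, p11) → 19.0583
  f20: (p7, p10, p0) → 65.7655
  f21: (p7, p9, p10) → 22.4073
  f22: (p8, p18, p3) → 23.4963
  f23: (p8, p9, p3) → 60.0516
  f24: (p8, p9, p18) → 14.6594
Σ area = 926.806

Euler: V−E+F = 14−36+24 = 2.

facets=24 area=926.806


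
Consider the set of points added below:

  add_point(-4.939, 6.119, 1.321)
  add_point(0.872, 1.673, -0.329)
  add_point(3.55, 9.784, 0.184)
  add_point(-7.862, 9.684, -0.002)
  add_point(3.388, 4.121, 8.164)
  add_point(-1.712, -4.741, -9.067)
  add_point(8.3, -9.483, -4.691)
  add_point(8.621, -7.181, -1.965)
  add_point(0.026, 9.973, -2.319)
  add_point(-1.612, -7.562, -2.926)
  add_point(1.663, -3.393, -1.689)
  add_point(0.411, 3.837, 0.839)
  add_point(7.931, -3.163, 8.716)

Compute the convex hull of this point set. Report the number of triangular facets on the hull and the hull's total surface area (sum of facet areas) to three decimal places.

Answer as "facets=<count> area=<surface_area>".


facets=16 area=789.236

Points on the hull: [0, 2, 3, 4, 5, 6, 7, 8, 9, 12] (10 of 13).

Facet areas (half cross-product norm):
  f1: (p5, p8, p3) → 66.9547
  f2: (p6, p5, p8) → 96.2854
  f3: (p6, p12, p7) → 7.4562
  f4: (p0, p4, p3) → 16.7519
  f5: (p0, p4, p12) → 37.8738
  f6: (p2, p4, p12) → 35.6013
  f7: (p2, p12, p7) → 90.3193
  f8: (p2, p8, p3) → 14.0114
  f9: (p2, p4, p3) → 55.8496
  f10: (p2, p6, p7) → 23.5019
  f11: (p2, p6, p8) → 44.0150
  f12: (p9, p6, p12) → 73.3761
  f13: (p9, p6, p5) → 34.5659
  f14: (p9, p0, p12) → 108.5467
  f15: (p9, p5, p3) → 60.7872
  f16: (p9, p0, p3) → 23.3395
Σ area = 789.236

Check V−E+F: 10 − 24 + 16 = 2.


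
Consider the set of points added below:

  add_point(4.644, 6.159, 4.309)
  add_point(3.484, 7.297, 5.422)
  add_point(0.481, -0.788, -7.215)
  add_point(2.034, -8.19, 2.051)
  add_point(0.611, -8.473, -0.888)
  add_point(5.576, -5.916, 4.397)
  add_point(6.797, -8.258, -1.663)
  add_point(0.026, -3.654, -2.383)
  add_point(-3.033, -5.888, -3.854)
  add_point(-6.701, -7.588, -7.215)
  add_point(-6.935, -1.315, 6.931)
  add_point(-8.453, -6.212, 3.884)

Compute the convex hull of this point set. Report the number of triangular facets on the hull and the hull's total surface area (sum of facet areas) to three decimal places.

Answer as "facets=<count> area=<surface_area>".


Hull vertices (10/12): indices [0, 1, 2, 3, 4, 5, 6, 9, 10, 11].

Area of each hull facet:
  f1: (p9, p2, p6) → 55.5575
  f2: (p0, p2, p6) → 76.8557
  f3: (p0, p2, p1) → 11.3661
  f4: (p0, p5, p6) → 37.3350
  f5: (p0, p5, p1) → 9.3839
  f6: (p4, p9, p11) → 47.2337
  f7: (p4, p9, p6) → 22.6807
  f8: (p10, p5, p11) → 40.0688
  f9: (p10, p5, p1) → 79.2482
  f10: (p10, p9, p11) → 27.9374
  f11: (p10, p2, p1) → 95.6628
  f12: (p10, p9, p2) → 73.7404
  f13: (p3, p5, p6) → 13.9924
  f14: (p3, p4, p6) → 9.6781
  f15: (p3, p5, p11) → 21.9035
  f16: (p3, p4, p11) → 17.1684
Σ area = 639.813

Euler characteristic 10−24+16 = 2 ✓

facets=16 area=639.813


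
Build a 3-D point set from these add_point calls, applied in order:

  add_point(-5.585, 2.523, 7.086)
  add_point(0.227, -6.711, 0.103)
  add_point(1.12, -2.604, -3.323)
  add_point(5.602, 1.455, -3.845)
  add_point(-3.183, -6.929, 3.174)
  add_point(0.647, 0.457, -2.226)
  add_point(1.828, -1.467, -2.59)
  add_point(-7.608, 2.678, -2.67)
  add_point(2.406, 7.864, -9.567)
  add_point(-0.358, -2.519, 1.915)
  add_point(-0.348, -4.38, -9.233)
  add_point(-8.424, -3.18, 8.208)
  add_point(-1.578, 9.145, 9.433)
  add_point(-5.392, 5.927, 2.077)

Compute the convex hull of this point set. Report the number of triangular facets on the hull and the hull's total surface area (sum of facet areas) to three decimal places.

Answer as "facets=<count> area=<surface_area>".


9 of the 14 inputs are extreme points: [1, 3, 4, 7, 8, 10, 11, 12, 13].

Facet areas (half cross-product norm):
  f1: (p8, p12, p3) → 77.6247
  f2: (p10, p8, p3) → 45.0566
  f3: (p1, p12, p3) → 88.1848
  f4: (p1, p10, p3) → 43.4209
  f5: (p13, p12, p11) → 50.5758
  f6: (p13, p8, p12) → 57.7624
  f7: (p4, p12, p11) → 57.2694
  f8: (p4, p1, p12) → 39.4642
  f9: (p4, p10, p11) → 40.8449
  f10: (p4, p1, p10) → 17.4679
  f11: (p7, p10, p8) → 68.5964
  f12: (p7, p13, p8) → 40.6223
  f13: (p7, p10, p11) → 72.5049
  f14: (p7, p13, p11) → 34.9197
Σ area = 734.315

Check V−E+F: 9 − 21 + 14 = 2.

facets=14 area=734.315


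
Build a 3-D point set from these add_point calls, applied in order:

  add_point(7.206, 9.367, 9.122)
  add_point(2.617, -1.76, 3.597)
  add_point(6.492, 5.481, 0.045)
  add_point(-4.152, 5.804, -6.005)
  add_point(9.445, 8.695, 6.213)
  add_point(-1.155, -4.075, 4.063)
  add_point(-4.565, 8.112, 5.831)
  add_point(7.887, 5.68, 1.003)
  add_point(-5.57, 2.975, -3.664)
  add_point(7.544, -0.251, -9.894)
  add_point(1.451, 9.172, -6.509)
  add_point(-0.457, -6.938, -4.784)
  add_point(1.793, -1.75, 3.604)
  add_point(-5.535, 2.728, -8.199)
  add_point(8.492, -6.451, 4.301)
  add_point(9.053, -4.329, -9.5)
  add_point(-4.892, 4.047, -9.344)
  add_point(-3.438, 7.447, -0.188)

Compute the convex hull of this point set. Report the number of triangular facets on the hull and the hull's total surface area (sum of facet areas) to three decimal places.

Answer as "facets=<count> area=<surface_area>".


13 of the 18 inputs are extreme points: [0, 3, 4, 5, 6, 8, 9, 10, 11, 13, 14, 15, 16].

Facet areas (half cross-product norm):
  f1: (p5, p11, p8) → 47.8927
  f2: (p10, p9, p4) → 87.9510
  f3: (p6, p5, p8) → 57.9292
  f4: (p14, p5, p11) → 45.9822
  f5: (p16, p10, p9) → 49.6721
  f6: (p15, p9, p4) → 38.0672
  f7: (p15, p14, p4) → 106.8298
  f8: (p15, p14, p11) → 66.2660
  f9: (p15, p16, p11) → 69.2633
  f10: (p15, p16, p9) → 22.3856
  f11: (p0, p6, p5) → 77.9209
  f12: (p0, p14, p5) → 78.7173
  f13: (p0, p14, p4) → 27.7187
  f14: (p0, p10, p4) → 26.4301
  f15: (p0, p6, p10) → 83.1065
  f16: (p13, p11, p8) → 25.1638
  f17: (p13, p16, p11) → 8.2763
  f18: (p13, p6, p8) → 10.7592
  f19: (p13, p16, p6) → 13.3795
  f20: (p3, p6, p10) → 39.5561
  f21: (p3, p16, p10) → 11.8882
  f22: (p3, p16, p6) → 8.3670
Σ area = 1003.523

Euler: V−E+F = 13−33+22 = 2.

facets=22 area=1003.523


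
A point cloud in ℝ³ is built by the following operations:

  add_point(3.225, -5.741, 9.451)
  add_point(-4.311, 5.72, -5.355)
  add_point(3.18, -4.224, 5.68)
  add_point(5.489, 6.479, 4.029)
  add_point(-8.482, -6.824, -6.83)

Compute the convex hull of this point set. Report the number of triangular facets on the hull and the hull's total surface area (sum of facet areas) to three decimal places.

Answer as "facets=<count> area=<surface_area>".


Points on the hull: [0, 1, 2, 3, 4] (5 of 5).

Facet areas (half cross-product norm):
  f1: (p1, p3, p4) → 84.4795
  f2: (p1, p0, p4) → 126.3757
  f3: (p1, p0, p3) → 91.6187
  f4: (p2, p3, p4) → 94.2471
  f5: (p2, p0, p4) → 27.5244
  f6: (p2, p0, p3) → 19.5327
Σ area = 443.778

Euler: V−E+F = 5−9+6 = 2.

facets=6 area=443.778


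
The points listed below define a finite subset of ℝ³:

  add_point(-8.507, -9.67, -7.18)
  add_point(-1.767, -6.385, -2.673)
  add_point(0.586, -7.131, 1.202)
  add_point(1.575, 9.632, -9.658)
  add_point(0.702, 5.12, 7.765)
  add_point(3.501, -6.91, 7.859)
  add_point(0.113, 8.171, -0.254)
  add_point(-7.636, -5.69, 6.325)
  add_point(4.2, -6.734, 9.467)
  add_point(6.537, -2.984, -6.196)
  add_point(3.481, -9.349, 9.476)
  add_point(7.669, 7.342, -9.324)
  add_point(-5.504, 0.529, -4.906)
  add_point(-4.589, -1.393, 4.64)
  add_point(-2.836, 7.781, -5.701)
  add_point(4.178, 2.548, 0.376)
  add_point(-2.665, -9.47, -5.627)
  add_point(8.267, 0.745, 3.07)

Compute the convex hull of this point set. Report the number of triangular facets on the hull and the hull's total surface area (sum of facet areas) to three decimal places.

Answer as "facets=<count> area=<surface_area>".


Points on the hull: [0, 3, 4, 6, 7, 8, 9, 10, 11, 12, 14, 16, 17] (13 of 18).

Triangle areas on the boundary:
  f1: (p7, p10, p0) → 83.3852
  f2: (p9, p10, p17) → 64.9226
  f3: (p14, p3, p0) → 51.0206
  f4: (p8, p10, p17) → 9.0284
  f5: (p11, p9, p17) → 54.6853
  f6: (p11, p3, p0) → 70.9615
  f7: (p11, p9, p0) → 79.2525
  f8: (p16, p10, p0) → 39.3698
  f9: (p16, p9, p0) → 20.6985
  f10: (p16, p9, p10) → 88.6142
  f11: (p12, p7, p0) → 67.1896
  f12: (p12, p14, p0) → 13.2865
  f13: (p12, p14, p7) → 40.7835
  f14: (p4, p14, p7) → 96.7741
  f15: (p4, p8, p17) → 50.9197
  f16: (p4, p7, p10) → 78.0350
  f17: (p4, p8, p10) → 9.1198
  f18: (p4, p11, p17) → 68.5934
  f19: (p6, p14, p3) → 18.8635
  f20: (p6, p4, p14) → 14.9402
  f21: (p6, p11, p3) → 31.3588
  f22: (p6, p4, p11) → 38.8405
Σ area = 1090.643

Check V−E+F: 13 − 33 + 22 = 2.

facets=22 area=1090.643


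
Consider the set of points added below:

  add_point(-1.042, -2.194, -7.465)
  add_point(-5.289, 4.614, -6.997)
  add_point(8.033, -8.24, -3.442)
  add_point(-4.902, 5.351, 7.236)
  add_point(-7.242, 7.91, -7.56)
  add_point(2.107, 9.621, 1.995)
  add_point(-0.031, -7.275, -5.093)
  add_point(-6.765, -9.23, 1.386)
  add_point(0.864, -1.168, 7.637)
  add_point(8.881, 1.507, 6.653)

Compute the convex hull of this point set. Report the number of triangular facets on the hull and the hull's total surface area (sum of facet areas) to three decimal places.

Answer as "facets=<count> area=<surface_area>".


Extreme-point indices: [0, 2, 3, 4, 5, 6, 7, 8, 9] — 9 of 10 on the boundary.

Area of each hull facet:
  f1: (p2, p8, p9) → 58.6976
  f2: (p2, p8, p7) → 88.3890
  f3: (p3, p8, p9) → 34.2383
  f4: (p3, p7, p4) → 117.1880
  f5: (p3, p8, p7) → 55.4088
  f6: (p6, p2, p7) → 33.6150
  f7: (p5, p3, p4) → 64.6250
  f8: (p5, p3, p9) → 55.9415
  f9: (p5, p2, p4) → 131.2966
  f10: (p5, p2, p9) → 80.1179
  f11: (p0, p7, p4) → 72.8729
  f12: (p0, p6, p7) → 25.5786
  f13: (p0, p2, p4) → 35.7923
  f14: (p0, p6, p2) → 22.0330
Σ area = 875.795

Euler: V−E+F = 9−21+14 = 2.

facets=14 area=875.795


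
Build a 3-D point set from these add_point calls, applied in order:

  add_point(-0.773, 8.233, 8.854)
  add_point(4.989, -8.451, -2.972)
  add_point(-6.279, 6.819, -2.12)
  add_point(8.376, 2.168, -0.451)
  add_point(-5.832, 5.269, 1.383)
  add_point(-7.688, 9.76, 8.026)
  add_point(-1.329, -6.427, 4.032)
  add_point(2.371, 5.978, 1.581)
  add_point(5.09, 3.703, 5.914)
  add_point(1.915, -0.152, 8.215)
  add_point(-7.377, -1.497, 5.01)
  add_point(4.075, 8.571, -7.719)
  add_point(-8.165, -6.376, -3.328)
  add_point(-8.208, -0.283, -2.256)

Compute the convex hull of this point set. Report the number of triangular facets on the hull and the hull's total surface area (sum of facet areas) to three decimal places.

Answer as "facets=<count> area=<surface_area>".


Points on the hull: [0, 1, 2, 3, 5, 6, 8, 9, 10, 11, 12, 13] (12 of 14).

Area of each hull facet:
  f1: (p11, p1, p3) → 57.9564
  f2: (p5, p11, p0) → 60.8093
  f3: (p9, p1, p3) → 61.9533
  f4: (p9, p6, p1) → 38.1124
  f5: (p9, p5, p0) → 27.4302
  f6: (p2, p11, p13) → 40.8378
  f7: (p2, p5, p13) → 37.9841
  f8: (p2, p5, p11) → 54.0760
  f9: (p12, p5, p13) → 26.0082
  f10: (p12, p6, p1) → 48.2775
  f11: (p12, p11, p13) → 43.7475
  f12: (p12, p11, p1) → 115.2841
  f13: (p8, p9, p3) → 17.7168
  f14: (p8, p9, p0) → 21.5552
  f15: (p8, p11, p3) → 37.1843
  f16: (p8, p11, p0) → 57.5209
  f17: (p10, p9, p6) → 31.3465
  f18: (p10, p9, p5) → 56.7814
  f19: (p10, p12, p6) → 35.5550
  f20: (p10, p12, p5) → 39.9896
Σ area = 910.126

Euler characteristic 12−30+20 = 2 ✓

facets=20 area=910.126


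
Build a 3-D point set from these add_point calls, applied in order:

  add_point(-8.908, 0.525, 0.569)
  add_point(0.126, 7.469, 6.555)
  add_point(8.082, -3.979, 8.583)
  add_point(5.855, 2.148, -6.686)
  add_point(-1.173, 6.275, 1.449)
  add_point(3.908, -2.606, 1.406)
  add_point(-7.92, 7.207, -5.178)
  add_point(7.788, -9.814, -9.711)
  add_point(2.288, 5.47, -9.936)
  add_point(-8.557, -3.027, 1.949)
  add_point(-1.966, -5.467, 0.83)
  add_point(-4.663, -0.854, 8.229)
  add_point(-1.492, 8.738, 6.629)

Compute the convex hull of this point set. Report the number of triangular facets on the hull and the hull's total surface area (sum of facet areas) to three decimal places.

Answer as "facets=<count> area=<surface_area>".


facets=18 area=989.621

Points on the hull: [0, 1, 2, 3, 6, 7, 8, 9, 10, 11, 12] (11 of 13).

Triangle areas on the boundary:
  f1: (p11, p12, p0) → 44.9401
  f2: (p11, p12, p2) → 66.9544
  f3: (p6, p12, p0) → 54.2446
  f4: (p6, p8, p12) → 77.0180
  f5: (p6, p7, p8) → 83.0780
  f6: (p1, p12, p2) → 4.9419
  f7: (p1, p8, p12) → 16.8483
  f8: (p3, p7, p2) → 102.4784
  f9: (p3, p7, p8) → 31.6189
  f10: (p3, p1, p2) → 100.7304
  f11: (p3, p1, p8) → 44.9762
  f12: (p10, p7, p2) → 95.7436
  f13: (p10, p11, p2) → 55.2786
  f14: (p9, p11, p0) → 14.6918
  f15: (p9, p10, p11) → 26.5834
  f16: (p9, p10, p7) → 31.1765
  f17: (p9, p6, p0) → 6.5378
  f18: (p9, p6, p7) → 131.7799
Σ area = 989.621

Check V−E+F: 11 − 27 + 18 = 2.
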